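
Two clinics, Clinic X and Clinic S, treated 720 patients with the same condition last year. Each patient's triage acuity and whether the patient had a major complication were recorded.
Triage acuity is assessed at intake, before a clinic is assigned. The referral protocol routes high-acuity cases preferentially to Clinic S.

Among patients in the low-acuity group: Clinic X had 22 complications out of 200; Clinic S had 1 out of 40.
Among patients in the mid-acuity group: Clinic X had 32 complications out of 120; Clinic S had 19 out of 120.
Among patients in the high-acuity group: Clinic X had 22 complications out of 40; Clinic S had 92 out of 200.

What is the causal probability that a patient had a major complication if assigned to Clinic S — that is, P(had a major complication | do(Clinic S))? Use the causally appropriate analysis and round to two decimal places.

The triage acuity-specific comparison favours Clinic S throughout, but the pooled figures favour Clinic X. The question is whether to condition on triage acuity.
Here triage acuity is a common cause — it drives both which clinic a case falls under and the outcome. The crude comparison mixes populations; the stratum-specific rates are the causally relevant ones.
Standardising Clinic S to the population triage acuity mix: 0.333·1/40 + 0.333·19/120 + 0.333·92/200 = 0.214.

0.21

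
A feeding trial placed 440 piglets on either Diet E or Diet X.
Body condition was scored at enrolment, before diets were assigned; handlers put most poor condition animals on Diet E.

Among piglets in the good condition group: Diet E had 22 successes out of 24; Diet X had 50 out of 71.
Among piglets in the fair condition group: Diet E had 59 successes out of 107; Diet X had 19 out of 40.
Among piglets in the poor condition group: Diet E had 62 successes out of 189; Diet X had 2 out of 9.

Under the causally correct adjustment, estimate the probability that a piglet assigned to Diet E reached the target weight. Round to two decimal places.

0.53

Nothing the diet does changes starting body condition; the imbalance is an allocation artefact. With starting body condition also predicting the outcome, the pooled figure is confounded, and the within-stratum comparison is the causal one.
Standardising Diet E to the population starting body condition mix: 0.216·22/24 + 0.334·59/107 + 0.450·62/189 = 0.530.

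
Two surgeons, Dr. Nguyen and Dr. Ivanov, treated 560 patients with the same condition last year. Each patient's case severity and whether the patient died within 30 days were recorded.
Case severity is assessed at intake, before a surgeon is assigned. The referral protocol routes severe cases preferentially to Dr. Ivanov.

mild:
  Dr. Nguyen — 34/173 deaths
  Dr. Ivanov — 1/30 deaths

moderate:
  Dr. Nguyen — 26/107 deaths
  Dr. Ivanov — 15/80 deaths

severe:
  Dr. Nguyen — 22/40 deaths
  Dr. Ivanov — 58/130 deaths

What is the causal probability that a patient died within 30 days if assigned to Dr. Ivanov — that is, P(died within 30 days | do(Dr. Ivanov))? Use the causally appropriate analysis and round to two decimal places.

0.21

The stratified and pooled comparisons disagree (Dr. Ivanov wins within each case severity; Dr. Nguyen wins overall), so the answer turns on the causal role of case severity.
The imbalance in case severity arose from how patients were allocated, not from anything the surgeon did; and case severity independently affects the outcome. The pooled gap is confounded — condition on case severity.
Standardising Dr. Ivanov to the population case severity mix: 0.362·1/30 + 0.334·15/80 + 0.304·58/130 = 0.210.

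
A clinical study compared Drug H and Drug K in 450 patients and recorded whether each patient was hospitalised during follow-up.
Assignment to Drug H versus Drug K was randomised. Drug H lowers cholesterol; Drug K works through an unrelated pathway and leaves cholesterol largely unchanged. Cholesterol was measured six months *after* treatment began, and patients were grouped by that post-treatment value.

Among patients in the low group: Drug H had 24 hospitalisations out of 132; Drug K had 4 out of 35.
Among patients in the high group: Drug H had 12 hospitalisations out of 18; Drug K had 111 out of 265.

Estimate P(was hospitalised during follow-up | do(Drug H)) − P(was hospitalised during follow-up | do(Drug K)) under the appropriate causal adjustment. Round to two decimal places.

The cholesterol-specific comparison favours Drug K throughout, but the pooled figures favour Drug H. The question is whether to condition on cholesterol.
Cholesterol here is a post-treatment variable shaped by the drug; conditioning on it would introduce bias rather than remove it. The overall comparison is the causal one.
The causal difference is the pooled difference: 0.240 − 0.383 = -0.143.

-0.14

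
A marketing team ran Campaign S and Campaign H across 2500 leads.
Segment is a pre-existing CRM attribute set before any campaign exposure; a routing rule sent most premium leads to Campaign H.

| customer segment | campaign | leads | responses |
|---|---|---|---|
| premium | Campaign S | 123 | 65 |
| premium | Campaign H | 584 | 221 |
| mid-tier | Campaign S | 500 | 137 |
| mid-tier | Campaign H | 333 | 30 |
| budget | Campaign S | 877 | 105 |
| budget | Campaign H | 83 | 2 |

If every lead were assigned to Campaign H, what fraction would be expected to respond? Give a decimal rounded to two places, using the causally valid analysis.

0.15

Within every customer segment level Campaign S has the higher rate, yet pooled Campaign H does — Simpson's reversal.
Here customer segment is a common cause — it drives both which campaign a case falls under and the outcome. The crude comparison mixes populations; the stratum-specific rates are the causally relevant ones.
Standardising Campaign H to the population customer segment mix: 0.283·221/584 + 0.333·30/333 + 0.384·2/83 = 0.146.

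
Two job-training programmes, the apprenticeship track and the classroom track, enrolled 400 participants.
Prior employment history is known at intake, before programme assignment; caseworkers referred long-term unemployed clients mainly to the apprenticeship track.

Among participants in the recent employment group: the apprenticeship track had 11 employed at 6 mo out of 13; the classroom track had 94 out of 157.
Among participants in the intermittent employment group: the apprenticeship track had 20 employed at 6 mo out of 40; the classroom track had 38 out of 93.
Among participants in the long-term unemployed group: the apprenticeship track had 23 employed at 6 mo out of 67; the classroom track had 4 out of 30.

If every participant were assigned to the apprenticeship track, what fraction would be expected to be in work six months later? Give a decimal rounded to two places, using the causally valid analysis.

The prior employment history-specific comparison favours the apprenticeship track throughout, but the pooled figures favour the classroom track. The question is whether to condition on prior employment history.
The imbalance in prior employment history arose from how participants were allocated, not from anything the programme did; and prior employment history independently affects the outcome. The pooled gap is confounded — condition on prior employment history.
Standardising the apprenticeship track to the population prior employment history mix: 0.425·11/13 + 0.333·20/40 + 0.242·23/67 = 0.609.

0.61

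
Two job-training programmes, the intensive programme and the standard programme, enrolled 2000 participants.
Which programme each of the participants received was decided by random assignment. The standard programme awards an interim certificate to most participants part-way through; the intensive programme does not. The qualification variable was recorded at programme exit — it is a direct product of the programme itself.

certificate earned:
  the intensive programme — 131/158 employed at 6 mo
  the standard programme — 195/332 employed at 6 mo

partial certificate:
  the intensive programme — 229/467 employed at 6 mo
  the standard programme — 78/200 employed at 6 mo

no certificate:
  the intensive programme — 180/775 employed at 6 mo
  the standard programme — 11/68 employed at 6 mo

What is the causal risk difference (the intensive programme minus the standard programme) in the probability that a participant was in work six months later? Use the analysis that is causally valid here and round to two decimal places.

The stratified and pooled comparisons disagree (the intensive programme wins within each qualification attained during the programme; the standard programme wins overall), so the answer turns on the causal role of qualification attained during the programme.
Because the programme influences qualification attained during the programme, qualification attained during the programme is a post-treatment mediator, not a confounder. Stratifying on it would bias the estimate; the causal effect is the crude pooled difference.
The causal difference is the pooled difference: 0.386 − 0.473 = -0.088.

-0.09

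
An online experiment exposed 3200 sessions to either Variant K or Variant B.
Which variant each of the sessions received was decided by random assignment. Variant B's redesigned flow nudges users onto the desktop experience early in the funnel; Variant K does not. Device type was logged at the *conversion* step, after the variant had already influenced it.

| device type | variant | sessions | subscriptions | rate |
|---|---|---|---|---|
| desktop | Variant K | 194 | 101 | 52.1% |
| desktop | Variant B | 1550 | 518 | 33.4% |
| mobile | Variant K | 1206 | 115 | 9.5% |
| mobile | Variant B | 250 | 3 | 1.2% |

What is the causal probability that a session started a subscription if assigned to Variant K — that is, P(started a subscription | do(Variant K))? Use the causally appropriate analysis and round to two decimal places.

0.15

Device type is downstream of the variant. One should not condition on a consequence of treatment, so the overall rates are the right comparison.
So P(outcome | do(Variant K)) is just the pooled rate for Variant K: 216/1400 = 0.154.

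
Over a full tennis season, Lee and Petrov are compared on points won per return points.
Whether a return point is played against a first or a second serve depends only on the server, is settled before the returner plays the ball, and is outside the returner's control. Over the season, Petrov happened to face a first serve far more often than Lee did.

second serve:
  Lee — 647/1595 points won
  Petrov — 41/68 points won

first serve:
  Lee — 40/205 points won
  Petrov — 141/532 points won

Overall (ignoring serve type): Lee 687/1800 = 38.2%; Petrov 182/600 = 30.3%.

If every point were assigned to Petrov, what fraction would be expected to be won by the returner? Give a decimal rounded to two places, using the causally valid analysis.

0.50

Petrov is higher inside every serve type stratum but Lee is higher in aggregate. Whether to stratify depends on how serve type relates to the player.
Serve type satisfies the back-door criterion: it is not a descendant of the player, and it blocks the spurious path from player to outcome. Adjusting for it (i.e., using the within-serve type rates) gives the causal effect.
Standardising Petrov to the population serve type mix: 0.693·41/68 + 0.307·141/532 = 0.499.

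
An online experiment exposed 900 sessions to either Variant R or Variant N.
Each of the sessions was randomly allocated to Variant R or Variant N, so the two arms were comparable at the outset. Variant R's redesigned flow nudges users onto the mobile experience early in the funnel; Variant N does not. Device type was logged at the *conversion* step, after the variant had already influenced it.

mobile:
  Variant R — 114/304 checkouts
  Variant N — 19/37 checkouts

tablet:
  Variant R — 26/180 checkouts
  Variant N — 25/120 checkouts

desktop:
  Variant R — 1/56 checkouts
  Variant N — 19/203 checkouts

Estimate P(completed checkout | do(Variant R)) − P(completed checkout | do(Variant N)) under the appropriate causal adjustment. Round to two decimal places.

+0.09

The device type-specific comparison favours Variant N throughout, but the pooled figures favour Variant R. The question is whether to condition on device type.
Device type here is a post-treatment variable shaped by the variant; conditioning on it would introduce bias rather than remove it. The overall comparison is the causal one.
The causal difference is the pooled difference: 0.261 − 0.175 = +0.086.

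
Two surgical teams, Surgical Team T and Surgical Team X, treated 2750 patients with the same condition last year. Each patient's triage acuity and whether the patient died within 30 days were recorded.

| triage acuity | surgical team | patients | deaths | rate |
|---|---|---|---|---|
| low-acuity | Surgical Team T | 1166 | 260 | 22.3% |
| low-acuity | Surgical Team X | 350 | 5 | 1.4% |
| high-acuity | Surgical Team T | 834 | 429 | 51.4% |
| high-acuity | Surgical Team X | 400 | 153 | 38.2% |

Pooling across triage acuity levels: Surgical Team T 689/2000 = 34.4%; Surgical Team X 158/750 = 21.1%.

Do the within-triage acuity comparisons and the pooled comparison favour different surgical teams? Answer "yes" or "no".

Within each triage acuity level (low-acuity 22.3% vs 1.4%; high-acuity 51.4% vs 38.2%), Surgical Team X has the lower rate every time. Pooled: 34.4% vs 21.1% — Surgical Team X has the lower rate overall. They agree.

no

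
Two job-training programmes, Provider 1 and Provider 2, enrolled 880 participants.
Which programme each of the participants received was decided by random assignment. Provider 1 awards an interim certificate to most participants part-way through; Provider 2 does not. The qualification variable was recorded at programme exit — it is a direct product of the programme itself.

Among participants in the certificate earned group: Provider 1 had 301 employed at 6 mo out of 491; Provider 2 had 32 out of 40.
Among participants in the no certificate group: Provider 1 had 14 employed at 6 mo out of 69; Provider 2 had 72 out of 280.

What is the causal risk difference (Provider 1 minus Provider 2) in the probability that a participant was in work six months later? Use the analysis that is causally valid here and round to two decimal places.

+0.24

Qualification attained during the programme lies on the pathway programme → qualification attained during the programme → outcome, so adjusting for it blocks the indirect effect. For the total causal effect of programme, use the unadjusted pooled rates.
The causal difference is the pooled difference: 0.562 − 0.325 = +0.237.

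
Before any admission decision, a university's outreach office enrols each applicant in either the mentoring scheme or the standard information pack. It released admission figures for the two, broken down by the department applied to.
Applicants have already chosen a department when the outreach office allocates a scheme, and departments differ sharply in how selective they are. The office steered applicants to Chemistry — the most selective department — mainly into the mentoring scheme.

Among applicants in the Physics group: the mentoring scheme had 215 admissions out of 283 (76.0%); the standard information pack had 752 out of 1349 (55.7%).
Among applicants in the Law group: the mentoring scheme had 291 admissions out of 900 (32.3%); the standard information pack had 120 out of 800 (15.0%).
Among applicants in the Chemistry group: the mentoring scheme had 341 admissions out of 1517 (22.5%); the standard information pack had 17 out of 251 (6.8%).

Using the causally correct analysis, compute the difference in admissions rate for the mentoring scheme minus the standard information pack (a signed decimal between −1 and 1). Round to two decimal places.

Department is set before the outreach scheme has any effect — it is not caused by the outreach scheme — and it independently drives the outcome. That makes it a confounder, so the causal comparison is within department levels.
Adjusting over the population distribution of department: 0.320·(0.760−0.557) + 0.333·(0.323−0.150) + 0.347·(0.225−0.068) = +0.177.

+0.18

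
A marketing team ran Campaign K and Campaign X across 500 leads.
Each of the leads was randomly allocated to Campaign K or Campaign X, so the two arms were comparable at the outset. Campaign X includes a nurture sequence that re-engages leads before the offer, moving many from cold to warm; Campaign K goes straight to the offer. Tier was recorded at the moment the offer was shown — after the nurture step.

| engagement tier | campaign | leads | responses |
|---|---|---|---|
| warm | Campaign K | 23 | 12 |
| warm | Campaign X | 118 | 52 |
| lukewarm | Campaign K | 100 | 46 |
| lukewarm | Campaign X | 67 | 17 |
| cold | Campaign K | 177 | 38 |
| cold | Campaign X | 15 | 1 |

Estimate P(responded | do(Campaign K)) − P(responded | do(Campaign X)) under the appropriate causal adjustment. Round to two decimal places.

-0.03

Engagement tier is recorded after the campaign and is itself shifted by it — it sits on the causal path from campaign to outcome. Conditioning on a mediator would strip out part of the effect we want; the pooled comparison gives the total causal effect.
The causal difference is the pooled difference: 0.320 − 0.350 = -0.030.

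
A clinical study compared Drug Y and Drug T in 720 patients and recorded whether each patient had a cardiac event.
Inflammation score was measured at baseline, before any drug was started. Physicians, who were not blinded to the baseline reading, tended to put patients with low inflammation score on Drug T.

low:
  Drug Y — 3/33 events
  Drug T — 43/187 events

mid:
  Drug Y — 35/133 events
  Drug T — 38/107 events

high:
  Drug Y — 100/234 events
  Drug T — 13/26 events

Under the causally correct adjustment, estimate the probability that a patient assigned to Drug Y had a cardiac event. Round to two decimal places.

Drug Y is lower inside every inflammation score stratum but Drug T is lower in aggregate. Whether to stratify depends on how inflammation score relates to the drug.
Here inflammation score is a common cause — it drives both which drug a case falls under and the outcome. The crude comparison mixes populations; the stratum-specific rates are the causally relevant ones.
Standardising Drug Y to the population inflammation score mix: 0.306·3/33 + 0.333·35/133 + 0.361·100/234 = 0.270.

0.27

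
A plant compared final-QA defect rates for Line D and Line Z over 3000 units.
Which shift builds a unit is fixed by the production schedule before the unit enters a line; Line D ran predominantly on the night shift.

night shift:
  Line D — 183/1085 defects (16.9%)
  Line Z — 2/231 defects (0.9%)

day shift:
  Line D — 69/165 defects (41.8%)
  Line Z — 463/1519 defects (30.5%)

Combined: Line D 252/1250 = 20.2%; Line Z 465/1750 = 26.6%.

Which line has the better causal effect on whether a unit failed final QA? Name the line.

Line Z

Within every shift level Line Z has the lower rate, yet pooled Line D does — Simpson's reversal.
Shift differs across lines for reasons unrelated to any effect of the line itself, and it separately predicts the outcome — a classic confounder. We must compare within shift levels.
Within each level — night shift: 16.9% vs 0.9%; day shift: 41.8% vs 30.5% — Line Z is lower every time.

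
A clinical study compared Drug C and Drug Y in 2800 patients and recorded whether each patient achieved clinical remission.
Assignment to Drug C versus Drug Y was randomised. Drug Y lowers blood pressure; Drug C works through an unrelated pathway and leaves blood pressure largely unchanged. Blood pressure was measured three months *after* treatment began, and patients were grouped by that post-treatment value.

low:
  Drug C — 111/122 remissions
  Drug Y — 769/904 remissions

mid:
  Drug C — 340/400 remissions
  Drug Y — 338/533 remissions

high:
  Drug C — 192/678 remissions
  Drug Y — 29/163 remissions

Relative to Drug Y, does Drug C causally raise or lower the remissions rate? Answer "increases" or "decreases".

The distribution of blood pressure is itself part of what the drug does — it is an intermediate outcome. Holding it fixed would remove that part of the effect; the total effect is the pooled difference.
Pooled: Drug C 53.6% vs Drug Y 71.0%; Drug Y is higher overall.

decreases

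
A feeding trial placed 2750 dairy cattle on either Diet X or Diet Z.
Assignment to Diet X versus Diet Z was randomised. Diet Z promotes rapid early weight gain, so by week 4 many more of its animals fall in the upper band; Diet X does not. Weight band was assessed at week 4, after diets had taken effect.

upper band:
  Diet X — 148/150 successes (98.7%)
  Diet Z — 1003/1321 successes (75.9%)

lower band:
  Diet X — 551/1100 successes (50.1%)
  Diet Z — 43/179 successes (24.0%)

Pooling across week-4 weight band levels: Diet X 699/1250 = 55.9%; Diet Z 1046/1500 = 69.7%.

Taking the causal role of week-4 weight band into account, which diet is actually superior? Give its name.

Diet Z

The week-4 weight band-specific comparison favours Diet X throughout, but the pooled figures favour Diet Z. The question is whether to condition on week-4 weight band.
The distribution of week-4 weight band is itself part of what the diet does — it is an intermediate outcome. Holding it fixed would remove that part of the effect; the total effect is the pooled difference.
Pooled: Diet X 55.9% vs Diet Z 69.7%; Diet Z is higher overall.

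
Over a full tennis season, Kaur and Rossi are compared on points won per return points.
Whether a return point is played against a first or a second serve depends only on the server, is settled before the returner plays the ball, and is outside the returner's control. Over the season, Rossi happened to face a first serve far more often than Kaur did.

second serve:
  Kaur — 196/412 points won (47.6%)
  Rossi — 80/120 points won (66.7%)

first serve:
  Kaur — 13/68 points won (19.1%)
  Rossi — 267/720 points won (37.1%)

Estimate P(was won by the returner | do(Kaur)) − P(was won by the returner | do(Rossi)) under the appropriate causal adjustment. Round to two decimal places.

Within every serve type level Rossi has the higher rate, yet pooled Kaur does — Simpson's reversal.
Serve type differs across players for reasons unrelated to any effect of the player itself, and it separately predicts the outcome — a classic confounder. We must compare within serve type levels.
Adjusting over the population distribution of serve type: 0.403·(0.476−0.667) + 0.597·(0.191−0.371) = -0.184.

-0.18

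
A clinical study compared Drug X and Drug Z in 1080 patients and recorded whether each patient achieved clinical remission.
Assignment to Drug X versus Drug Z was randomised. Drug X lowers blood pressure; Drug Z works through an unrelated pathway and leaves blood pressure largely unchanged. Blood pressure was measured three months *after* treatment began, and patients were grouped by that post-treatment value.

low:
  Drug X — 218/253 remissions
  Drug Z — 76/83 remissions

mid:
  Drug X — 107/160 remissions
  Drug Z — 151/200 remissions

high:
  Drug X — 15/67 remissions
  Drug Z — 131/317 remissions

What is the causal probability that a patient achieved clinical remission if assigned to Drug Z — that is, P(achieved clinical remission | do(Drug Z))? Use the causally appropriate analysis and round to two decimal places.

0.60

The stratified and pooled comparisons disagree (Drug Z wins within each blood pressure; Drug X wins overall), so the answer turns on the causal role of blood pressure.
Because the drug influences blood pressure, blood pressure is a post-treatment mediator, not a confounder. Stratifying on it would bias the estimate; the causal effect is the crude pooled difference.
So P(outcome | do(Drug Z)) is just the pooled rate for Drug Z: 358/600 = 0.597.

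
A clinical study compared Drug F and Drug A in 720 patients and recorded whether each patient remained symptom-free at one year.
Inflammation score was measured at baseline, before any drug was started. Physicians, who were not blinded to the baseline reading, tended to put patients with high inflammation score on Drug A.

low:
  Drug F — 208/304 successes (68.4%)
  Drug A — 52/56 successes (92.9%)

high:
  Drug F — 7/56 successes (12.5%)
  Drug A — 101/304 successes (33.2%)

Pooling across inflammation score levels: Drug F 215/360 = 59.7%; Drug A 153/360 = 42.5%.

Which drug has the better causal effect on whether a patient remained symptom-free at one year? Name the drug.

Drug A is higher inside every inflammation score stratum but Drug F is higher in aggregate. Whether to stratify depends on how inflammation score relates to the drug.
Inflammation score is set before the drug has any effect — it is not caused by the drug — and it independently drives the outcome. That makes it a confounder, so the causal comparison is within inflammation score levels.
Within each level — low: 68.4% vs 92.9%; high: 12.5% vs 33.2% — Drug A is higher every time.

Drug A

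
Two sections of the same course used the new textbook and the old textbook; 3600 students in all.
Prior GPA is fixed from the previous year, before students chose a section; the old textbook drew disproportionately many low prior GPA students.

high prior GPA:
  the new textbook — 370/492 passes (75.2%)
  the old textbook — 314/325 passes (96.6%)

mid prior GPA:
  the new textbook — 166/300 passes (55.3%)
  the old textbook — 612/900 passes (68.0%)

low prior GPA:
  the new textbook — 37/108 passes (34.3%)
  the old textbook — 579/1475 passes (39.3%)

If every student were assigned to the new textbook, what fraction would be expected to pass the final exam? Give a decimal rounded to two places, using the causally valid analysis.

0.51

Within every prior GPA band level the old textbook has the higher rate, yet pooled the new textbook does — Simpson's reversal.
Prior GPA band satisfies the back-door criterion: it is not a descendant of the teaching method, and it blocks the spurious path from teaching method to outcome. Adjusting for it (i.e., using the within-prior GPA band rates) gives the causal effect.
Standardising the new textbook to the population prior GPA band mix: 0.227·370/492 + 0.333·166/300 + 0.440·37/108 = 0.506.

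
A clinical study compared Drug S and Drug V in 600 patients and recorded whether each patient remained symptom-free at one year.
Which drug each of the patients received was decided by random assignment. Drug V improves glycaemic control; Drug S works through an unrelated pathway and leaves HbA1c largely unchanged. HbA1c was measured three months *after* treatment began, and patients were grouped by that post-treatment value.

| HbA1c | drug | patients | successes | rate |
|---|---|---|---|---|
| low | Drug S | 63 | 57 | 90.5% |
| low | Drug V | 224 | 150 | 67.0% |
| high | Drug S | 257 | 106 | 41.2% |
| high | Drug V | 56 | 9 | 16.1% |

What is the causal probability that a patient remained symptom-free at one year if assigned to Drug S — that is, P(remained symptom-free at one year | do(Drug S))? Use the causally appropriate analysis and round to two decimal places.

0.51

The stratified and pooled comparisons disagree (Drug S wins within each HbA1c; Drug V wins overall), so the answer turns on the causal role of HbA1c.
Stratifying would compare drugs among patients the drugs themselves sorted into HbA1c groups — a form of selection on an intermediate. The unconditioned pooled rates give the total causal effect.
So P(outcome | do(Drug S)) is just the pooled rate for Drug S: 163/320 = 0.509.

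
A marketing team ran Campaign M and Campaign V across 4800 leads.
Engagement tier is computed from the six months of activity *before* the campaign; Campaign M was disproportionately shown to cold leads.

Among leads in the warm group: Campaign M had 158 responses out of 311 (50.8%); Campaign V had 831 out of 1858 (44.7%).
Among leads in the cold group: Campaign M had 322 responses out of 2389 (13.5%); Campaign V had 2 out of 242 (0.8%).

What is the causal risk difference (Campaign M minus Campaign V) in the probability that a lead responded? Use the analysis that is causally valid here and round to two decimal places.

+0.10

The stratified and pooled comparisons disagree (Campaign M wins within each engagement tier; Campaign V wins overall), so the answer turns on the causal role of engagement tier.
Here engagement tier is a common cause — it drives both which campaign a case falls under and the outcome. The crude comparison mixes populations; the stratum-specific rates are the causally relevant ones.
Adjusting over the population distribution of engagement tier: 0.452·(0.508−0.447) + 0.548·(0.135−0.008) = +0.097.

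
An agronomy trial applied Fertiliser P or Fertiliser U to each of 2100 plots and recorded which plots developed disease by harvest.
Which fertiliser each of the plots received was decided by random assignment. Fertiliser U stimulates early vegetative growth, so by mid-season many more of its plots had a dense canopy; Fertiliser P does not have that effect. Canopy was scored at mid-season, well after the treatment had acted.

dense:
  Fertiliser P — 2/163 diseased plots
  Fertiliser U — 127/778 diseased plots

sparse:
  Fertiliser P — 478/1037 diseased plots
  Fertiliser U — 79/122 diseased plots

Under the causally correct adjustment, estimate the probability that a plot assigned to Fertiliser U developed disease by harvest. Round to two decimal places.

The stratified and pooled comparisons disagree (Fertiliser P wins within each mid-season canopy; Fertiliser U wins overall), so the answer turns on the causal role of mid-season canopy.
Because the fertiliser influences mid-season canopy, mid-season canopy is a post-treatment mediator, not a confounder. Stratifying on it would bias the estimate; the causal effect is the crude pooled difference.
So P(outcome | do(Fertiliser U)) is just the pooled rate for Fertiliser U: 206/900 = 0.229.

0.23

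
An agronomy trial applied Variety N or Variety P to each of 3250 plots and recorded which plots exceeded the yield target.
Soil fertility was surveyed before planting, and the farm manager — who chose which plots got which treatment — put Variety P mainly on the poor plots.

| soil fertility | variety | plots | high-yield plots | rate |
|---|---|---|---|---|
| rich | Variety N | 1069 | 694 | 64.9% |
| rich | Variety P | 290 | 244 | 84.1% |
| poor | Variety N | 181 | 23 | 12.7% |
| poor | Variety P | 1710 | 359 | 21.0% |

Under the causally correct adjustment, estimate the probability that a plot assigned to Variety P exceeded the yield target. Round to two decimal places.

Soil fertility differs across varietys for reasons unrelated to any effect of the variety itself, and it separately predicts the outcome — a classic confounder. We must compare within soil fertility levels.
Standardising Variety P to the population soil fertility mix: 0.418·244/290 + 0.582·359/1710 = 0.474.

0.47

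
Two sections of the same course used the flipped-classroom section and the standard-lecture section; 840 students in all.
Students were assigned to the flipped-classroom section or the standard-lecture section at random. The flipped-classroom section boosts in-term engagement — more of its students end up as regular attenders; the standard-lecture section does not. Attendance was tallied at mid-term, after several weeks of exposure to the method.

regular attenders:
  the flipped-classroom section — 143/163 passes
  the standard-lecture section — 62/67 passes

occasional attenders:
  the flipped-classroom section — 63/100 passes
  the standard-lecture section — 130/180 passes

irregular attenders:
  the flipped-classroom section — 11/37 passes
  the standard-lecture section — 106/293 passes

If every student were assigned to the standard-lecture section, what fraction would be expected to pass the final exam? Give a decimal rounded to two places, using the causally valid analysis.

the standard-lecture section is higher inside every mid-term attendance stratum but the flipped-classroom section is higher in aggregate. Whether to stratify depends on how mid-term attendance relates to the teaching method.
Stratifying would compare teaching methods among students the teaching methods themselves sorted into mid-term attendance groups — a form of selection on an intermediate. The unconditioned pooled rates give the total causal effect.
So P(outcome | do(the standard-lecture section)) is just the pooled rate for the standard-lecture section: 298/540 = 0.552.

0.55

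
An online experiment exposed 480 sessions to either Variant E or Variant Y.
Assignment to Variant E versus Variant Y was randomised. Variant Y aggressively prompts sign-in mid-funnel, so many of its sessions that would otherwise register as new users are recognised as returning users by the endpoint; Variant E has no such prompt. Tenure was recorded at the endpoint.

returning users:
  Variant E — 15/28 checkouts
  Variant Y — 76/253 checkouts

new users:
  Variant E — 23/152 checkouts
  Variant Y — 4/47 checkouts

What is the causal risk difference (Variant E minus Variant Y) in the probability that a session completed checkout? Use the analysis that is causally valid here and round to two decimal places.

-0.06

Stratifying would compare variants among sessions the variants themselves sorted into user tenure groups — a form of selection on an intermediate. The unconditioned pooled rates give the total causal effect.
The causal difference is the pooled difference: 0.211 − 0.267 = -0.056.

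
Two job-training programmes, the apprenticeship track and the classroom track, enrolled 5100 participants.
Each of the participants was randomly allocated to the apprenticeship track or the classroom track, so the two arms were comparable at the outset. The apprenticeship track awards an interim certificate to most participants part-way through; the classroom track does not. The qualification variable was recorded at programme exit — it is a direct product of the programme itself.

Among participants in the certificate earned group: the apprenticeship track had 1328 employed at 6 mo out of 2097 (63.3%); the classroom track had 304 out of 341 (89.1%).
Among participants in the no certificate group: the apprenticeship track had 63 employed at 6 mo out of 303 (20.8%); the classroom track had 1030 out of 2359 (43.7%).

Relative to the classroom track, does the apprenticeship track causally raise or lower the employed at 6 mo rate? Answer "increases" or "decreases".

increases

the classroom track is higher inside every qualification attained during the programme stratum but the apprenticeship track is higher in aggregate. Whether to stratify depends on how qualification attained during the programme relates to the programme.
Because the programme influences qualification attained during the programme, qualification attained during the programme is a post-treatment mediator, not a confounder. Stratifying on it would bias the estimate; the causal effect is the crude pooled difference.
Pooled: the apprenticeship track 58.0% vs the classroom track 49.4%; the apprenticeship track is higher overall.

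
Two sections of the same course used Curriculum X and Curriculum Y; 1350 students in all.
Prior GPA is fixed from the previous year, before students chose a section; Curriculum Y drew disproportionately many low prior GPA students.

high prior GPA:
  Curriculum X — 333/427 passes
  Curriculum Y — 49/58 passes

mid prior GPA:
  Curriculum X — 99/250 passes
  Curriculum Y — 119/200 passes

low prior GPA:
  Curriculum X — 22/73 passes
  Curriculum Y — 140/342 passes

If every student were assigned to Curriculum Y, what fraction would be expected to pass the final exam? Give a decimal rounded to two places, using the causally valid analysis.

Prior GPA band satisfies the back-door criterion: it is not a descendant of the teaching method, and it blocks the spurious path from teaching method to outcome. Adjusting for it (i.e., using the within-prior GPA band rates) gives the causal effect.
Standardising Curriculum Y to the population prior GPA band mix: 0.359·49/58 + 0.333·119/200 + 0.307·140/342 = 0.628.

0.63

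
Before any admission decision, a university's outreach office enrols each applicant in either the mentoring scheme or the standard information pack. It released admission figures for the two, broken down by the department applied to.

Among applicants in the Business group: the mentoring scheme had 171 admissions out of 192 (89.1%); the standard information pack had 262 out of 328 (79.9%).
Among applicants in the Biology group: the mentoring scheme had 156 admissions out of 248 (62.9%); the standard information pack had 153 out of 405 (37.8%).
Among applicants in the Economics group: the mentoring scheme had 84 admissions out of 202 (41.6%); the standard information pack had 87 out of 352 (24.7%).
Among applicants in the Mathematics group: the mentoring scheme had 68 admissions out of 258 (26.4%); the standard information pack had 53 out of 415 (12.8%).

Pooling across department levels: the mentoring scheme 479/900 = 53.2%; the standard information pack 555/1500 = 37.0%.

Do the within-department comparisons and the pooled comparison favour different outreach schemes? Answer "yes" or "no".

no

Within each department level (Business 89.1% vs 79.9%; Biology 62.9% vs 37.8%; Economics 41.6% vs 24.7%; Mathematics 26.4% vs 12.8%), the mentoring scheme has the higher rate every time. Pooled: 53.2% vs 37.0% — the mentoring scheme has the higher rate overall. They agree.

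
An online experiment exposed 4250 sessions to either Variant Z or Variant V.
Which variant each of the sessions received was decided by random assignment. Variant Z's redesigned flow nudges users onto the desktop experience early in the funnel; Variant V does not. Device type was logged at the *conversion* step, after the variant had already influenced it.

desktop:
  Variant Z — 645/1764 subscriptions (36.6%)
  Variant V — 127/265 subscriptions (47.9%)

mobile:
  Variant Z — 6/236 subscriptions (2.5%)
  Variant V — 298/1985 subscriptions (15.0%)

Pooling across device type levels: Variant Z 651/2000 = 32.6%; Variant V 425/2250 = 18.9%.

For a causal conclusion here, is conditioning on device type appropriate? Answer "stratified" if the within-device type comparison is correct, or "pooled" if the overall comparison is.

The device type-specific comparison favours Variant V throughout, but the pooled figures favour Variant Z. The question is whether to condition on device type.
Device type here is a post-treatment variable shaped by the variant; conditioning on it would introduce bias rather than remove it. The overall comparison is the causal one.
Pooled: Variant Z 32.6% vs Variant V 18.9%; Variant Z is higher overall.

pooled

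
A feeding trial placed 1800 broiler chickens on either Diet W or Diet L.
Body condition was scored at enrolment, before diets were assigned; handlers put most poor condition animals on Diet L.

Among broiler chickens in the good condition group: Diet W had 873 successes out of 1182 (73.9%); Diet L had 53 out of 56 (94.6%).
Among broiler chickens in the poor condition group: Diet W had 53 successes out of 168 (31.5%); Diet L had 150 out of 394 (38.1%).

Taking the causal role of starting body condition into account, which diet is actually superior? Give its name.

Diet L

Starting body condition satisfies the back-door criterion: it is not a descendant of the diet, and it blocks the spurious path from diet to outcome. Adjusting for it (i.e., using the within-starting body condition rates) gives the causal effect.
Within each level — good condition: 73.9% vs 94.6%; poor condition: 31.5% vs 38.1% — Diet L is higher every time.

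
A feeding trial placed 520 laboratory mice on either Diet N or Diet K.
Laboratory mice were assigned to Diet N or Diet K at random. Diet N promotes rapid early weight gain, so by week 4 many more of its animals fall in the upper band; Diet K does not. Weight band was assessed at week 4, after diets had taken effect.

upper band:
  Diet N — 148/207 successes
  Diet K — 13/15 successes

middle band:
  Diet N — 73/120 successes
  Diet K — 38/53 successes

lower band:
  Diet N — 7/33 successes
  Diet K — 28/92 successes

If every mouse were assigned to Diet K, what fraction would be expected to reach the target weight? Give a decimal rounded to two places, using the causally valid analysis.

0.49

The week-4 weight band-specific comparison favours Diet K throughout, but the pooled figures favour Diet N. The question is whether to condition on week-4 weight band.
Week-4 weight band here is a post-treatment variable shaped by the diet; conditioning on it would introduce bias rather than remove it. The overall comparison is the causal one.
So P(outcome | do(Diet K)) is just the pooled rate for Diet K: 79/160 = 0.494.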